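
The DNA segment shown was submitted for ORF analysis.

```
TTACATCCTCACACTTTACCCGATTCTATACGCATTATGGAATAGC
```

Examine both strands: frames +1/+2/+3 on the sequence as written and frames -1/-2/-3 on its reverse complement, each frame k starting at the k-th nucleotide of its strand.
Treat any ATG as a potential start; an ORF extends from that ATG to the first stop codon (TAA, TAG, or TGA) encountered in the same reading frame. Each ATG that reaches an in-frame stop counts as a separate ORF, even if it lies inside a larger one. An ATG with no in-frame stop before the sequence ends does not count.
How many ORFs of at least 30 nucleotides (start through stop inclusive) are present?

Reverse complement (5'→3'): GCTATTCCATAATGCGTATAGAATCGGGTAAAGTGTGAGGATGTAA
Frame +1: TTA CAT CCT CAC ACT TTA CCC GAT TCT ATA CGC ATT ATG GAA TAG — ATG at 37, stop TAG at 43 → 9 nt.
Frame +2: TAC ATC CTC ACA CTT TAC CCG ATT CTA TAC GCA TTA TGG AAT AGC — no ATG→stop ORF.
Frame +3: ACA TCC TCA CAC TTT ACC CGA TTC TAT ACG CAT TAT GGA ATA — no ATG→stop ORF.
Frame -1: GCT ATT CCA TAA TGC GTA TAG AAT CGG GTA AAG TGT GAG GAT GTA — no ATG→stop ORF.
Frame -2: CTA TTC CAT AAT GCG TAT AGA ATC GGG TAA AGT GTG AGG ATG TAA — ATG at 41, stop TAA at 44 → 6 nt.
Frame -3: TAT TCC ATA ATG CGT ATA GAA TCG GGT AAA GTG TGA GGA TGT — ATG at 12, stop TGA at 36 → 27 nt.
No ORF reaches 30 nucleotides. Count = 0.

0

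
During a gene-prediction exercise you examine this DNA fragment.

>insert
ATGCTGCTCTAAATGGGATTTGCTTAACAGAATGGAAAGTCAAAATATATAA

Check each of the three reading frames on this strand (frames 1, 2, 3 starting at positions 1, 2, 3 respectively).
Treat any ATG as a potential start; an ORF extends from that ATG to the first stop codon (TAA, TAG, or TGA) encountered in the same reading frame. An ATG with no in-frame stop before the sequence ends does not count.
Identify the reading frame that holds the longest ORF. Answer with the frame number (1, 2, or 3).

2

Frame 1: ATG CTG CTC TAA ATG GGA TTT GCT TAA CAG AAT GGA AAG TCA AAA TAT ATA — ATG at 1, stop TAA at 10 → 12 nt; ATG at 13, stop TAA at 25 → 15 nt.
Frame 2: TGC TGC TCT AAA TGG GAT TTG CTT AAC AGA ATG GAA AGT CAA AAT ATA TAA — ATG at 32, stop TAA at 50 → 21 nt.
Frame 3: GCT GCT CTA AAT GGG ATT TGC TTA ACA GAA TGG AAA GTC AAA ATA TAT — no ATG→stop ORF.
Longest ORF is 21 nt in frame 2 (positions 32–52).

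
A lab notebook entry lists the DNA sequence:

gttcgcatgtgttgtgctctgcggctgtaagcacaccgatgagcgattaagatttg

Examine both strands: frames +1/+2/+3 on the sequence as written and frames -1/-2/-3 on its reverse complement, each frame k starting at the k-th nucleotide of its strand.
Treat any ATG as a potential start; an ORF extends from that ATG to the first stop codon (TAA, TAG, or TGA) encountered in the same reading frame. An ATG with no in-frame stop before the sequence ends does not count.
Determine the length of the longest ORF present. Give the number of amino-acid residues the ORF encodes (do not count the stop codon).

7

Reverse complement (5'→3'): CAAATCTTAATCGCTCATCGGTGTGCTTACAGCCGCAGAGCACAACACATGCGAAC
Frame +1: GTT CGC ATG TGT TGT GCT CTG CGG CTG TAA GCA CAC CGA TGA GCG ATT AAG ATT — ATG at 7, stop TAA at 28 → 24 nt.
Frame +2: TTC GCA TGT GTT GTG CTC TGC GGC TGT AAG CAC ACC GAT GAG CGA TTA AGA TTT — no ATG→stop ORF.
Frame +3: TCG CAT GTG TTG TGC TCT GCG GCT GTA AGC ACA CCG ATG AGC GAT TAA GAT TTG — ATG at 39, stop TAA at 48 → 12 nt.
Frame -1: CAA ATC TTA ATC GCT CAT CGG TGT GCT TAC AGC CGC AGA GCA CAA CAC ATG CGA — no ATG→stop ORF.
Frame -2: AAA TCT TAA TCG CTC ATC GGT GTG CTT ACA GCC GCA GAG CAC AAC ACA TGC GAA — no ATG→stop ORF.
Frame -3: AAT CTT AAT CGC TCA TCG GTG TGC TTA CAG CCG CAG AGC ACA ACA CAT GCG AAC — no ATG→stop ORF.
Longest: frame +1, positions 7–30, 24 nt = 8 codons = 7 aa. → 7 amino acids.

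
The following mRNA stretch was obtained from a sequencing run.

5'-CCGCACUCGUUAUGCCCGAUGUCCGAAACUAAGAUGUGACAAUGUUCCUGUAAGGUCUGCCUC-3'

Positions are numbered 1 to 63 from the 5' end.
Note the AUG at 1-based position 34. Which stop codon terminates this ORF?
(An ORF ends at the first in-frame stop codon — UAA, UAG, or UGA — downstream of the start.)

Codons from position 34: AUG (34–36), UGA (37–39).
The first in-frame stop codon is UGA.

UGA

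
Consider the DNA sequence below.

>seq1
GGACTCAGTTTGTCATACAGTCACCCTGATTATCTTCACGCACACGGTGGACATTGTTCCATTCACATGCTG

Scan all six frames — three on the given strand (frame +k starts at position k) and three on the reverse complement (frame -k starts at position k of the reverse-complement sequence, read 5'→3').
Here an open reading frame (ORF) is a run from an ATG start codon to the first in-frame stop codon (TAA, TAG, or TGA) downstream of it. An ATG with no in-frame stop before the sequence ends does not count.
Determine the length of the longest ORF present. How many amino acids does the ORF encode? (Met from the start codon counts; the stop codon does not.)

13

Reverse complement (5'→3'): CAGCATGTGAATGGAACAATGTCCACCGTGTGCGTGAAGATAATCAGGGTGACTGTATGACAAACTGAGTCC
Frame +1: GGA CTC AGT TTG TCA TAC AGT CAC CCT GAT TAT CTT CAC GCA CAC GGT GGA CAT TGT TCC ATT CAC ATG CTG — no ATG→stop ORF.
Frame +2: GAC TCA GTT TGT CAT ACA GTC ACC CTG ATT ATC TTC ACG CAC ACG GTG GAC ATT GTT CCA TTC ACA TGC — no ATG→stop ORF.
Frame +3: ACT CAG TTT GTC ATA CAG TCA CCC TGA TTA TCT TCA CGC ACA CGG TGG ACA TTG TTC CAT TCA CAT GCT — no ATG→stop ORF.
Frame -1: CAG CAT GTG AAT GGA ACA ATG TCC ACC GTG TGC GTG AAG ATA ATC AGG GTG ACT GTA TGA CAA ACT GAG TCC — ATG at 19, stop TGA at 58 → 42 nt.
Frame -2: AGC ATG TGA ATG GAA CAA TGT CCA CCG TGT GCG TGA AGA TAA TCA GGG TGA CTG TAT GAC AAA CTG AGT — ATG at 5, stop TGA at 8 → 6 nt; ATG at 11, stop TGA at 35 → 27 nt.
Frame -3: GCA TGT GAA TGG AAC AAT GTC CAC CGT GTG CGT GAA GAT AAT CAG GGT GAC TGT ATG ACA AAC TGA GTC — ATG at 57, stop TGA at 66 → 12 nt.
Longest: frame -1, positions 19–60, 42 nt = 14 codons = 13 aa. → 13 amino acids.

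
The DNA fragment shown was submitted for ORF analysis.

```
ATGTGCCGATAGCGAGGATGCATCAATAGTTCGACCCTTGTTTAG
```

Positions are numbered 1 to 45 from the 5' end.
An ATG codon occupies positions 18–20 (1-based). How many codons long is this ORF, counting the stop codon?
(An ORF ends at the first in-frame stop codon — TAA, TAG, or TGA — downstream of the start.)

4

Codons from position 18: ATG (18–20), CAT (21–23), CAA (24–26), TAG (27–29).
TAG is the first in-frame stop; that's 4 codons including the stop.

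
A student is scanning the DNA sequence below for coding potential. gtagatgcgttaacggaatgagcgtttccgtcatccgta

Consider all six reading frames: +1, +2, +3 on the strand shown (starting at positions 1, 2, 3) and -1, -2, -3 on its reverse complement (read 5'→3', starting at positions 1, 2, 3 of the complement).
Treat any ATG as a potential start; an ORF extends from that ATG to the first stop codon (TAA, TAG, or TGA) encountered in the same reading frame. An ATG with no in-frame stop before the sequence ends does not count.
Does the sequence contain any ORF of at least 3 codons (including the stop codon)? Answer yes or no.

Reverse complement (5'→3'): TACGGATGACGGAAACGCTCATTCCGTTAACGCATCTAC
Frame +1: GTA GAT GCG TTA ACG GAA TGA GCG TTT CCG TCA TCC GTA — no ATG→stop ORF.
Frame +2: TAG ATG CGT TAA CGG AAT GAG CGT TTC CGT CAT CCG — ATG at 5, stop TAA at 11 → 9 nt.
Frame +3: AGA TGC GTT AAC GGA ATG AGC GTT TCC GTC ATC CGT — no ATG→stop ORF.
Frame -1: TAC GGA TGA CGG AAA CGC TCA TTC CGT TAA CGC ATC TAC — no ATG→stop ORF.
Frame -2: ACG GAT GAC GGA AAC GCT CAT TCC GTT AAC GCA TCT — no ATG→stop ORF.
Frame -3: CGG ATG ACG GAA ACG CTC ATT CCG TTA ACG CAT CTA — no ATG→stop ORF.
Frame +2 has an ORF of 3 codons (positions 5–13) ≥ 3, so yes.

yes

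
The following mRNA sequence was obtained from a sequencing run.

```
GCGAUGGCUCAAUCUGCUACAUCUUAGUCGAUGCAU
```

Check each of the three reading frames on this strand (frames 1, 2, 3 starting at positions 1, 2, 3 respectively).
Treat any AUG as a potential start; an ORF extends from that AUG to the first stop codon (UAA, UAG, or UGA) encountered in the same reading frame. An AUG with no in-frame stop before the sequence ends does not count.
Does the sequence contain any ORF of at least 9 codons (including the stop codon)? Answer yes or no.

Frame 1: GCG AUG GCU CAA UCU GCU ACA UCU UAG UCG AUG CAU — AUG at 4, stop UAG at 25 → 24 nt.
Frame 2: CGA UGG CUC AAU CUG CUA CAU CUU AGU CGA UGC — no AUG→stop ORF.
Frame 3: GAU GGC UCA AUC UGC UAC AUC UUA GUC GAU GCA — no AUG→stop ORF.
Largest ORF found is 8 codons < 9, so no.

no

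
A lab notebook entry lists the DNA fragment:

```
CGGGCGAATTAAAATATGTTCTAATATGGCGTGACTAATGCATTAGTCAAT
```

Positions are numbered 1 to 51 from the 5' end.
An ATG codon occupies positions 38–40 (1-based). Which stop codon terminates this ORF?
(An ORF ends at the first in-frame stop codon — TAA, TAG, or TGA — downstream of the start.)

Codons from position 38: ATG (38–40), CAT (41–43), TAG (44–46).
The first in-frame stop codon is TAG.

TAG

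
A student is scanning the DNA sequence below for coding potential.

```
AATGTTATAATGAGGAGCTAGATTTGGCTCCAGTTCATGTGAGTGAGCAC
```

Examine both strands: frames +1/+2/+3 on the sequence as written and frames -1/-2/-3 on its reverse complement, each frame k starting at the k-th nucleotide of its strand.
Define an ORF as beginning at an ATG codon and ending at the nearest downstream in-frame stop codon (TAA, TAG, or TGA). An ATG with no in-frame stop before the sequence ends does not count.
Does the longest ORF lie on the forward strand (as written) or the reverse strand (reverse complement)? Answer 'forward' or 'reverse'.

Reverse complement (5'→3'): GTGCTCACTCACATGAACTGGAGCCAAATCTAGCTCCTCATTATAACATT
Frame +1: AAT GTT ATA ATG AGG AGC TAG ATT TGG CTC CAG TTC ATG TGA GTG AGC — ATG at 10, stop TAG at 19 → 12 nt; ATG at 37, stop TGA at 40 → 6 nt.
Frame +2: ATG TTA TAA TGA GGA GCT AGA TTT GGC TCC AGT TCA TGT GAG TGA GCA — ATG at 2, stop TAA at 8 → 9 nt.
Frame +3: TGT TAT AAT GAG GAG CTA GAT TTG GCT CCA GTT CAT GTG AGT GAG CAC — no ATG→stop ORF.
Frame -1: GTG CTC ACT CAC ATG AAC TGG AGC CAA ATC TAG CTC CTC ATT ATA ACA — ATG at 13, stop TAG at 31 → 21 nt.
Frame -2: TGC TCA CTC ACA TGA ACT GGA GCC AAA TCT AGC TCC TCA TTA TAA CAT — no ATG→stop ORF.
Frame -3: GCT CAC TCA CAT GAA CTG GAG CCA AAT CTA GCT CCT CAT TAT AAC ATT — no ATG→stop ORF.
Forward-strand max 12 nt; reverse-strand max 21 nt. The reverse strand has the longer ORF.

reverse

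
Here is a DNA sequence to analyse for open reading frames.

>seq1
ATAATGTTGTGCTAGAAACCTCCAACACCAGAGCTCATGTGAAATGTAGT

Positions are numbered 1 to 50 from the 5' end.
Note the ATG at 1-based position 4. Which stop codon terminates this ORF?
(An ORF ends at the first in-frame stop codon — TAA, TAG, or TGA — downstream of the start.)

Codons from position 4: ATG (4–6), TTG (7–9), TGC (10–12), TAG (13–15).
The first in-frame stop codon is TAG.

TAG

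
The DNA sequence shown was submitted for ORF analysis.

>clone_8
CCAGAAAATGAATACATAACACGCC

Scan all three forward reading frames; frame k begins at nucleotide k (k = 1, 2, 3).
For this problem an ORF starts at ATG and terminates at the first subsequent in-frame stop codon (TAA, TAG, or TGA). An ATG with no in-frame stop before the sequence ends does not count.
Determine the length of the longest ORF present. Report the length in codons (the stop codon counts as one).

4

Frame 1: CCA GAA AAT GAA TAC ATA ACA CGC — no ATG→stop ORF.
Frame 2: CAG AAA ATG AAT ACA TAA CAC GCC — ATG at 8, stop TAA at 17 → 12 nt.
Frame 3: AGA AAA TGA ATA CAT AAC ACG — no ATG→stop ORF.
Longest: frame 2, positions 8–19, 12 nt = 4 codons = 3 aa. → 4 codons.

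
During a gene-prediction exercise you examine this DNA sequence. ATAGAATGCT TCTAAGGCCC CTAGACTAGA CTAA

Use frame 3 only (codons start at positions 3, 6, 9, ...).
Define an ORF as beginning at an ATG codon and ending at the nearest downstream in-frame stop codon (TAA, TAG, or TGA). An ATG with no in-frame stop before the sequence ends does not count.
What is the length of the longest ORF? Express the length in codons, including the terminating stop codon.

Frame 3: AGA ATG CTT CTA AGG CCC CTA GAC TAG ACT — ATG at 6, stop TAG at 27 → 24 nt.
Longest: frame 3, positions 6–29, 24 nt = 8 codons = 7 aa. → 8 codons.

8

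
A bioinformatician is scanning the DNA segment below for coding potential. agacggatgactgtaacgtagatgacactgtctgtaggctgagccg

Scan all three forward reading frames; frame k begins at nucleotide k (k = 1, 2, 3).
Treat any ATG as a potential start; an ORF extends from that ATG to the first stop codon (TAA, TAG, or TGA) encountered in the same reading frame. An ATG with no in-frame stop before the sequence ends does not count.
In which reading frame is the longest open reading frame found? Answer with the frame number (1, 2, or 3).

Frame 1: AGA CGG ATG ACT GTA ACG TAG ATG ACA CTG TCT GTA GGC TGA GCC — ATG at 7, stop TAG at 19 → 15 nt; ATG at 22, stop TGA at 40 → 21 nt.
Frame 2: GAC GGA TGA CTG TAA CGT AGA TGA CAC TGT CTG TAG GCT GAG CCG — no ATG→stop ORF.
Frame 3: ACG GAT GAC TGT AAC GTA GAT GAC ACT GTC TGT AGG CTG AGC — no ATG→stop ORF.
Longest ORF is 21 nt in frame 1 (positions 22–42).

1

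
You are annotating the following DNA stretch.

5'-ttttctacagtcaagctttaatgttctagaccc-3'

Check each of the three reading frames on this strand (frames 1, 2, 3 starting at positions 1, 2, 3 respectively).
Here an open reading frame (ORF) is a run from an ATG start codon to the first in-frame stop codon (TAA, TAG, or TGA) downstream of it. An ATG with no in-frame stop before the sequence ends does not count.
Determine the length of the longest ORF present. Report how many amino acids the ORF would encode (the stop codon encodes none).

2

Frame 1: TTT TCT ACA GTC AAG CTT TAA TGT TCT AGA CCC — no ATG→stop ORF.
Frame 2: TTT CTA CAG TCA AGC TTT AAT GTT CTA GAC — no ATG→stop ORF.
Frame 3: TTC TAC AGT CAA GCT TTA ATG TTC TAG ACC — ATG at 21, stop TAG at 27 → 9 nt.
Longest: frame 3, positions 21–29, 9 nt = 3 codons = 2 aa. → 2 amino acids.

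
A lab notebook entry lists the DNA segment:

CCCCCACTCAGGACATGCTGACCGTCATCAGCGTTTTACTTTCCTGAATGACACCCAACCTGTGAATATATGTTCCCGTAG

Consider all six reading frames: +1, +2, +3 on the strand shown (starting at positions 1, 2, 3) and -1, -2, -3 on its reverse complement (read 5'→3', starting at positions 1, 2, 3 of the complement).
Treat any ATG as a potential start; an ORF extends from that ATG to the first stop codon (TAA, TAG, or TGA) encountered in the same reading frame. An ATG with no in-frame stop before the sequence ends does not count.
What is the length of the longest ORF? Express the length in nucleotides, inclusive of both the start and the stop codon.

33

Reverse complement (5'→3'): CTACGGGAACATATATTCACAGGTTGGGTGTCATTCAGGAAAGTAAAACGCTGATGACGGTCAGCATGTCCTGAGTGGGGG
Frame +1: CCC CCA CTC AGG ACA TGC TGA CCG TCA TCA GCG TTT TAC TTT CCT GAA TGA CAC CCA ACC TGT GAA TAT ATG TTC CCG TAG — ATG at 70, stop TAG at 79 → 12 nt.
Frame +2: CCC CAC TCA GGA CAT GCT GAC CGT CAT CAG CGT TTT ACT TTC CTG AAT GAC ACC CAA CCT GTG AAT ATA TGT TCC CGT — no ATG→stop ORF.
Frame +3: CCC ACT CAG GAC ATG CTG ACC GTC ATC AGC GTT TTA CTT TCC TGA ATG ACA CCC AAC CTG TGA ATA TAT GTT CCC GTA — ATG at 15, stop TGA at 45 → 33 nt; ATG at 48, stop TGA at 63 → 18 nt.
Frame -1: CTA CGG GAA CAT ATA TTC ACA GGT TGG GTG TCA TTC AGG AAA GTA AAA CGC TGA TGA CGG TCA GCA TGT CCT GAG TGG GGG — no ATG→stop ORF.
Frame -2: TAC GGG AAC ATA TAT TCA CAG GTT GGG TGT CAT TCA GGA AAG TAA AAC GCT GAT GAC GGT CAG CAT GTC CTG AGT GGG — no ATG→stop ORF.
Frame -3: ACG GGA ACA TAT ATT CAC AGG TTG GGT GTC ATT CAG GAA AGT AAA ACG CTG ATG ACG GTC AGC ATG TCC TGA GTG GGG — ATG at 54, stop TGA at 72 → 21 nt; ATG at 66, stop TGA at 72 → 9 nt.
Longest: frame +3, positions 15–47, 33 nt = 11 codons = 10 aa. → 33 nucleotides.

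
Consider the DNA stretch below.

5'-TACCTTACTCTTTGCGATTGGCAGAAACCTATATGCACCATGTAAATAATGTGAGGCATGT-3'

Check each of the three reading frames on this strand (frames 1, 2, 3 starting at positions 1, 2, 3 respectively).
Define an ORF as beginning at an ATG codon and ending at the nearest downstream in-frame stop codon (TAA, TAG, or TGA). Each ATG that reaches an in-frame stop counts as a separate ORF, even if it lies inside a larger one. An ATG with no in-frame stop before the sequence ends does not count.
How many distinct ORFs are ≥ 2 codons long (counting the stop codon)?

Frame 1: TAC CTT ACT CTT TGC GAT TGG CAG AAA CCT ATA TGC ACC ATG TAA ATA ATG TGA GGC ATG — ATG at 40, stop TAA at 43 → 6 nt; ATG at 49, stop TGA at 52 → 6 nt.
Frame 2: ACC TTA CTC TTT GCG ATT GGC AGA AAC CTA TAT GCA CCA TGT AAA TAA TGT GAG GCA TGT — no ATG→stop ORF.
Frame 3: CCT TAC TCT TTG CGA TTG GCA GAA ACC TAT ATG CAC CAT GTA AAT AAT GTG AGG CAT — no ATG→stop ORF.
ORFs ≥ 2 codons: frame 1 40–45 (2 codons), frame 1 49–54 (2 codons). Count = 2.

2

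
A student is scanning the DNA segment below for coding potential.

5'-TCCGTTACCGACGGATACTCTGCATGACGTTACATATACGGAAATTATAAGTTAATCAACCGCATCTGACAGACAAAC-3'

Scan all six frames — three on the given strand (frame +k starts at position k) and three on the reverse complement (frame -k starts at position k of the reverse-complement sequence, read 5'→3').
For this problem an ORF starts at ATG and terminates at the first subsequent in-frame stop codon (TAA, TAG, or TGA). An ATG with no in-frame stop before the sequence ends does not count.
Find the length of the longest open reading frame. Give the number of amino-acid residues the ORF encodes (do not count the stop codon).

Reverse complement (5'→3'): GTTTGTCTGTCAGATGCGGTTGATTAACTTATAATTTCCGTATATGTAACGTCATGCAGAGTATCCGTCGGTAACGGA
Frame +1: TCC GTT ACC GAC GGA TAC TCT GCA TGA CGT TAC ATA TAC GGA AAT TAT AAG TTA ATC AAC CGC ATC TGA CAG ACA AAC — no ATG→stop ORF.
Frame +2: CCG TTA CCG ACG GAT ACT CTG CAT GAC GTT ACA TAT ACG GAA ATT ATA AGT TAA TCA ACC GCA TCT GAC AGA CAA — no ATG→stop ORF.
Frame +3: CGT TAC CGA CGG ATA CTC TGC ATG ACG TTA CAT ATA CGG AAA TTA TAA GTT AAT CAA CCG CAT CTG ACA GAC AAA — ATG at 24, stop TAA at 48 → 27 nt.
Frame -1: GTT TGT CTG TCA GAT GCG GTT GAT TAA CTT ATA ATT TCC GTA TAT GTA ACG TCA TGC AGA GTA TCC GTC GGT AAC GGA — no ATG→stop ORF.
Frame -2: TTT GTC TGT CAG ATG CGG TTG ATT AAC TTA TAA TTT CCG TAT ATG TAA CGT CAT GCA GAG TAT CCG TCG GTA ACG — ATG at 14, stop TAA at 32 → 21 nt; ATG at 44, stop TAA at 47 → 6 nt.
Frame -3: TTG TCT GTC AGA TGC GGT TGA TTA ACT TAT AAT TTC CGT ATA TGT AAC GTC ATG CAG AGT ATC CGT CGG TAA CGG — ATG at 54, stop TAA at 72 → 21 nt.
Longest: frame +3, positions 24–50, 27 nt = 9 codons = 8 aa. → 8 amino acids.

8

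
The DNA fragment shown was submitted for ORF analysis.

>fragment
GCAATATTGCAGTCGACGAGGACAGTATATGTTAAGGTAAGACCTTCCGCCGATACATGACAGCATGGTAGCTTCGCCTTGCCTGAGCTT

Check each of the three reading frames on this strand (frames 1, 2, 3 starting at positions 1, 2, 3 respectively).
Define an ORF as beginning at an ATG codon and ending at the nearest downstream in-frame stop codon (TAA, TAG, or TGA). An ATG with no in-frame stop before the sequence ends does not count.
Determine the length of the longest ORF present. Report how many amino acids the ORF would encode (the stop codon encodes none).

4

Frame 1: GCA ATA TTG CAG TCG ACG AGG ACA GTA TAT GTT AAG GTA AGA CCT TCC GCC GAT ACA TGA CAG CAT GGT AGC TTC GCC TTG CCT GAG CTT — no ATG→stop ORF.
Frame 2: CAA TAT TGC AGT CGA CGA GGA CAG TAT ATG TTA AGG TAA GAC CTT CCG CCG ATA CAT GAC AGC ATG GTA GCT TCG CCT TGC CTG AGC — ATG at 29, stop TAA at 38 → 12 nt.
Frame 3: AAT ATT GCA GTC GAC GAG GAC AGT ATA TGT TAA GGT AAG ACC TTC CGC CGA TAC ATG ACA GCA TGG TAG CTT CGC CTT GCC TGA GCT — ATG at 57, stop TAG at 69 → 15 nt.
Longest: frame 3, positions 57–71, 15 nt = 5 codons = 4 aa. → 4 amino acids.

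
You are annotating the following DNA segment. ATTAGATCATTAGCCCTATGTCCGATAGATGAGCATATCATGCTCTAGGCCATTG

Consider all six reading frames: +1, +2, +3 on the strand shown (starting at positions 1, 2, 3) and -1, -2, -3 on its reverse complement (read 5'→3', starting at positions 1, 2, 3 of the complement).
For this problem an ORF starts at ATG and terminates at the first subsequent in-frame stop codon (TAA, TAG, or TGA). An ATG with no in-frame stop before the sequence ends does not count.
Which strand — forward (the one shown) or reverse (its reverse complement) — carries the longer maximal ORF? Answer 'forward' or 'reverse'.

Reverse complement (5'→3'): CAATGGCCTAGAGCATGATATGCTCATCTATCGGACATAGGGCTAATGATCTAAT
Frame +1: ATT AGA TCA TTA GCC CTA TGT CCG ATA GAT GAG CAT ATC ATG CTC TAG GCC ATT — ATG at 40, stop TAG at 46 → 9 nt.
Frame +2: TTA GAT CAT TAG CCC TAT GTC CGA TAG ATG AGC ATA TCA TGC TCT AGG CCA TTG — no ATG→stop ORF.
Frame +3: TAG ATC ATT AGC CCT ATG TCC GAT AGA TGA GCA TAT CAT GCT CTA GGC CAT — ATG at 18, stop TGA at 30 → 15 nt.
Frame -1: CAA TGG CCT AGA GCA TGA TAT GCT CAT CTA TCG GAC ATA GGG CTA ATG ATC TAA — ATG at 46, stop TAA at 52 → 9 nt.
Frame -2: AAT GGC CTA GAG CAT GAT ATG CTC ATC TAT CGG ACA TAG GGC TAA TGA TCT AAT — ATG at 20, stop TAG at 38 → 21 nt.
Frame -3: ATG GCC TAG AGC ATG ATA TGC TCA TCT ATC GGA CAT AGG GCT AAT GAT CTA — ATG at 3, stop TAG at 9 → 9 nt.
Forward-strand max 15 nt; reverse-strand max 21 nt. The reverse strand has the longer ORF.

reverse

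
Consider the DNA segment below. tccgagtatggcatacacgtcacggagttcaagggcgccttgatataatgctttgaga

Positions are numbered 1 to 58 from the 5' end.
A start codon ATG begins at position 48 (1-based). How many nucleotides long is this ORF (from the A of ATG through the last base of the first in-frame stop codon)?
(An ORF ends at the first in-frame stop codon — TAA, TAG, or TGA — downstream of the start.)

9

Codons from position 48: ATG (48–50), CTT (51–53), TGA (54–56).
TGA is the first in-frame stop; ORF spans 48–56, 9 nucleotides.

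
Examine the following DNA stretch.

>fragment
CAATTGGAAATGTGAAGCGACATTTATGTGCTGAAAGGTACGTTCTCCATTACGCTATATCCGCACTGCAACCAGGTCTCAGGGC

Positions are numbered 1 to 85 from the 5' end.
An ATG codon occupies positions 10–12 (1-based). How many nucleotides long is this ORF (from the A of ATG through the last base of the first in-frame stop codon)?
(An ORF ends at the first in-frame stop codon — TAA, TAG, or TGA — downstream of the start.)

6

Codons from position 10: ATG (10–12), TGA (13–15).
TGA is the first in-frame stop; ORF spans 10–15, 6 nucleotides.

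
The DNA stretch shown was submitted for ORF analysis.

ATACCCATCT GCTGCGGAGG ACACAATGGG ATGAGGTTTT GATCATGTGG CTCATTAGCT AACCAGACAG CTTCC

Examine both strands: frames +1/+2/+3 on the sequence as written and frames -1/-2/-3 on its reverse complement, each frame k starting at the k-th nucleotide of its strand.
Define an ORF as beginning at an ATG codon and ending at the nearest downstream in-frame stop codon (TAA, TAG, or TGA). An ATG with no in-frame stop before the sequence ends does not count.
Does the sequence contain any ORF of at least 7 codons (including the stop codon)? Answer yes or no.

no

Reverse complement (5'→3'): GGAAGCTGTCTGGTTAGCTAATGAGCCACATGATCAAAACCTCATCCCATTGTGTCCTCCGCAGCAGATGGGTAT
Frame +1: ATA CCC ATC TGC TGC GGA GGA CAC AAT GGG ATG AGG TTT TGA TCA TGT GGC TCA TTA GCT AAC CAG ACA GCT TCC — ATG at 31, stop TGA at 40 → 12 nt.
Frame +2: TAC CCA TCT GCT GCG GAG GAC ACA ATG GGA TGA GGT TTT GAT CAT GTG GCT CAT TAG CTA ACC AGA CAG CTT — ATG at 26, stop TGA at 32 → 9 nt.
Frame +3: ACC CAT CTG CTG CGG AGG ACA CAA TGG GAT GAG GTT TTG ATC ATG TGG CTC ATT AGC TAA CCA GAC AGC TTC — ATG at 45, stop TAA at 60 → 18 nt.
Frame -1: GGA AGC TGT CTG GTT AGC TAA TGA GCC ACA TGA TCA AAA CCT CAT CCC ATT GTG TCC TCC GCA GCA GAT GGG TAT — no ATG→stop ORF.
Frame -2: GAA GCT GTC TGG TTA GCT AAT GAG CCA CAT GAT CAA AAC CTC ATC CCA TTG TGT CCT CCG CAG CAG ATG GGT — no ATG→stop ORF.
Frame -3: AAG CTG TCT GGT TAG CTA ATG AGC CAC ATG ATC AAA ACC TCA TCC CAT TGT GTC CTC CGC AGC AGA TGG GTA — no ATG→stop ORF.
Largest ORF found is 6 codons < 7, so no.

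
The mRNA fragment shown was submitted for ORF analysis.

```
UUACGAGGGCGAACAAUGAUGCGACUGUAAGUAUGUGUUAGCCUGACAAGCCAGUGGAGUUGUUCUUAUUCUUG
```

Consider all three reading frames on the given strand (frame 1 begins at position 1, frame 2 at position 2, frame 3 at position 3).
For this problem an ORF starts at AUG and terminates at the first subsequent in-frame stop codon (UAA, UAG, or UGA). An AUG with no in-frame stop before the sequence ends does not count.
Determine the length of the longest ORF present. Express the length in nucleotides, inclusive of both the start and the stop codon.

Frame 1: UUA CGA GGG CGA ACA AUG AUG CGA CUG UAA GUA UGU GUU AGC CUG ACA AGC CAG UGG AGU UGU UCU UAU UCU — AUG at 16, stop UAA at 28 → 15 nt; AUG at 19, stop UAA at 28 → 12 nt.
Frame 2: UAC GAG GGC GAA CAA UGA UGC GAC UGU AAG UAU GUG UUA GCC UGA CAA GCC AGU GGA GUU GUU CUU AUU CUU — no AUG→stop ORF.
Frame 3: ACG AGG GCG AAC AAU GAU GCG ACU GUA AGU AUG UGU UAG CCU GAC AAG CCA GUG GAG UUG UUC UUA UUC UUG — AUG at 33, stop UAG at 39 → 9 nt.
Longest: frame 1, positions 16–30, 15 nt = 5 codons = 4 aa. → 15 nucleotides.

15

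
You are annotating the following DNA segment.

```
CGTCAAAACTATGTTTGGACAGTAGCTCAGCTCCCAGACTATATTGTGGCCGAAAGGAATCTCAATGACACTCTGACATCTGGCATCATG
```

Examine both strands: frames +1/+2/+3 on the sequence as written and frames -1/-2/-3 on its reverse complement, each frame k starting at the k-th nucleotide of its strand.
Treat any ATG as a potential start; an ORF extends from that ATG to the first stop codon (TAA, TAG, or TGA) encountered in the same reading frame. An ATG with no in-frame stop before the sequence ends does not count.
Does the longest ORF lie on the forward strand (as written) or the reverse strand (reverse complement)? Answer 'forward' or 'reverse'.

Reverse complement (5'→3'): CATGATGCCAGATGTCAGAGTGTCATTGAGATTCCTTTCGGCCACAATATAGTCTGGGAGCTGAGCTACTGTCCAAACATAGTTTTGACG
Frame +1: CGT CAA AAC TAT GTT TGG ACA GTA GCT CAG CTC CCA GAC TAT ATT GTG GCC GAA AGG AAT CTC AAT GAC ACT CTG ACA TCT GGC ATC ATG — no ATG→stop ORF.
Frame +2: GTC AAA ACT ATG TTT GGA CAG TAG CTC AGC TCC CAG ACT ATA TTG TGG CCG AAA GGA ATC TCA ATG ACA CTC TGA CAT CTG GCA TCA — ATG at 11, stop TAG at 23 → 15 nt; ATG at 65, stop TGA at 74 → 12 nt.
Frame +3: TCA AAA CTA TGT TTG GAC AGT AGC TCA GCT CCC AGA CTA TAT TGT GGC CGA AAG GAA TCT CAA TGA CAC TCT GAC ATC TGG CAT CAT — no ATG→stop ORF.
Frame -1: CAT GAT GCC AGA TGT CAG AGT GTC ATT GAG ATT CCT TTC GGC CAC AAT ATA GTC TGG GAG CTG AGC TAC TGT CCA AAC ATA GTT TTG ACG — no ATG→stop ORF.
Frame -2: ATG ATG CCA GAT GTC AGA GTG TCA TTG AGA TTC CTT TCG GCC ACA ATA TAG TCT GGG AGC TGA GCT ACT GTC CAA ACA TAG TTT TGA — ATG at 2, stop TAG at 50 → 51 nt; ATG at 5, stop TAG at 50 → 48 nt.
Frame -3: TGA TGC CAG ATG TCA GAG TGT CAT TGA GAT TCC TTT CGG CCA CAA TAT AGT CTG GGA GCT GAG CTA CTG TCC AAA CAT AGT TTT GAC — ATG at 12, stop TGA at 27 → 18 nt.
Forward-strand max 15 nt; reverse-strand max 51 nt. The reverse strand has the longer ORF.

reverse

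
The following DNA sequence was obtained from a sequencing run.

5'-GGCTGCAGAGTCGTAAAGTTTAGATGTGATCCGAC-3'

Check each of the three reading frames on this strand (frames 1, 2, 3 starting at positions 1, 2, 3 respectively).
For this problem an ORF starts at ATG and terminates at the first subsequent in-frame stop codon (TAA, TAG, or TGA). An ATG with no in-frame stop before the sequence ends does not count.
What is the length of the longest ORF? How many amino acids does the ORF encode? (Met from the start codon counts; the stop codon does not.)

Frame 1: GGC TGC AGA GTC GTA AAG TTT AGA TGT GAT CCG — no ATG→stop ORF.
Frame 2: GCT GCA GAG TCG TAA AGT TTA GAT GTG ATC CGA — no ATG→stop ORF.
Frame 3: CTG CAG AGT CGT AAA GTT TAG ATG TGA TCC GAC — ATG at 24, stop TGA at 27 → 6 nt.
Longest: frame 3, positions 24–29, 6 nt = 2 codons = 1 aa. → 1 amino acids.

1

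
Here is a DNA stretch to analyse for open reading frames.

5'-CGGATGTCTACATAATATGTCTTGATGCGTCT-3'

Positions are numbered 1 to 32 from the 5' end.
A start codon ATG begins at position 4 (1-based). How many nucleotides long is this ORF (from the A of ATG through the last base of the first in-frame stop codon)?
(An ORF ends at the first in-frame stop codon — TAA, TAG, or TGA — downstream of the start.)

12

Codons from position 4: ATG (4–6), TCT (7–9), ACA (10–12), TAA (13–15).
TAA is the first in-frame stop; ORF spans 4–15, 12 nucleotides.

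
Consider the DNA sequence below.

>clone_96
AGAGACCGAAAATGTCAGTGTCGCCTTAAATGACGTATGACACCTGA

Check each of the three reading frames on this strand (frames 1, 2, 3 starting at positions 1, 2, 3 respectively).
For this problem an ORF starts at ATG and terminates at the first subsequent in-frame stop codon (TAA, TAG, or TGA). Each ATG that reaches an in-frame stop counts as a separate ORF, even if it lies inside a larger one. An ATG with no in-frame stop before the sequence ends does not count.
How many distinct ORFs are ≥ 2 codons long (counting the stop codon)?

2

Frame 1: AGA GAC CGA AAA TGT CAG TGT CGC CTT AAA TGA CGT ATG ACA CCT — no ATG→stop ORF.
Frame 2: GAG ACC GAA AAT GTC AGT GTC GCC TTA AAT GAC GTA TGA CAC CTG — no ATG→stop ORF.
Frame 3: AGA CCG AAA ATG TCA GTG TCG CCT TAA ATG ACG TAT GAC ACC TGA — ATG at 12, stop TAA at 27 → 18 nt; ATG at 30, stop TGA at 45 → 18 nt.
ORFs ≥ 2 codons: frame 3 12–29 (6 codons), frame 3 30–47 (6 codons). Count = 2.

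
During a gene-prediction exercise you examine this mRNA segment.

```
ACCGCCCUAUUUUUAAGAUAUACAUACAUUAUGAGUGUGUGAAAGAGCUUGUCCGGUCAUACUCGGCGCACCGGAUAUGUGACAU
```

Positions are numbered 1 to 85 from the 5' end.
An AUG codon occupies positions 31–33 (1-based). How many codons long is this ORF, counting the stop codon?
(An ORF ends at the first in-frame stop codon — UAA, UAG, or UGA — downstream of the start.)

Codons from position 31: AUG (31–33), AGU (34–36), GUG (37–39), UGA (40–42).
UGA is the first in-frame stop; that's 4 codons including the stop.

4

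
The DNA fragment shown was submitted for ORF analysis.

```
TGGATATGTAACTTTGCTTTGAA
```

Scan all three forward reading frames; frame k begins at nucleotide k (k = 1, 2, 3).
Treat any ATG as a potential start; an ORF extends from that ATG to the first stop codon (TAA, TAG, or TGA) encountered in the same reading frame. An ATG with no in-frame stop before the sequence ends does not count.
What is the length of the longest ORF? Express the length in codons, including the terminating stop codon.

Frame 1: TGG ATA TGT AAC TTT GCT TTG — no ATG→stop ORF.
Frame 2: GGA TAT GTA ACT TTG CTT TGA — no ATG→stop ORF.
Frame 3: GAT ATG TAA CTT TGC TTT GAA — ATG at 6, stop TAA at 9 → 6 nt.
Longest: frame 3, positions 6–11, 6 nt = 2 codons = 1 aa. → 2 codons.

2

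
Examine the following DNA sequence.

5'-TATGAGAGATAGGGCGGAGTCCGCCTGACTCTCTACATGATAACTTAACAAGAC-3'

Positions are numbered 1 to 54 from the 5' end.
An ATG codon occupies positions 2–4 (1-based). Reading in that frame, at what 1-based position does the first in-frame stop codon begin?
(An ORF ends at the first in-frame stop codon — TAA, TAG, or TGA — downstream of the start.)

Codons from position 2: ATG (2–4), AGA (5–7), GAT (8–10), AGG (11–13), GCG (14–16), GAG (17–19), TCC (20–22), GCC (23–25), TGA (26–28).
TGA is a stop codon; it begins at position 26.

26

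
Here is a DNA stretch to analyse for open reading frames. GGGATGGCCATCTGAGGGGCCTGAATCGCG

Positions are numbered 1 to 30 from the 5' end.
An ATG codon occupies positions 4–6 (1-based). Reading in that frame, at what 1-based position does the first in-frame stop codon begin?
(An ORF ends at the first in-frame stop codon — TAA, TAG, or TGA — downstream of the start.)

13

Codons from position 4: ATG (4–6), GCC (7–9), ATC (10–12), TGA (13–15).
TGA is a stop codon; it begins at position 13.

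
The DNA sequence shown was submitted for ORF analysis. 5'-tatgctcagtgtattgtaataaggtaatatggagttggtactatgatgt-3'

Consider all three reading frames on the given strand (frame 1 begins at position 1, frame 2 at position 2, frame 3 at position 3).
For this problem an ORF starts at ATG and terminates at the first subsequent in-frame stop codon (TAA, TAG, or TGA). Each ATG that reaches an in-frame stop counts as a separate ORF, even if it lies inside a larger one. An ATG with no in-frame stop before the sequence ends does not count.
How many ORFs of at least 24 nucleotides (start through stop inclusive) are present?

Frame 1: TAT GCT CAG TGT ATT GTA ATA AGG TAA TAT GGA GTT GGT ACT ATG ATG — no ATG→stop ORF.
Frame 2: ATG CTC AGT GTA TTG TAA TAA GGT AAT ATG GAG TTG GTA CTA TGA TGT — ATG at 2, stop TAA at 17 → 18 nt; ATG at 29, stop TGA at 44 → 18 nt.
Frame 3: TGC TCA GTG TAT TGT AAT AAG GTA ATA TGG AGT TGG TAC TAT GAT — no ATG→stop ORF.
No ORF reaches 24 nucleotides. Count = 0.

0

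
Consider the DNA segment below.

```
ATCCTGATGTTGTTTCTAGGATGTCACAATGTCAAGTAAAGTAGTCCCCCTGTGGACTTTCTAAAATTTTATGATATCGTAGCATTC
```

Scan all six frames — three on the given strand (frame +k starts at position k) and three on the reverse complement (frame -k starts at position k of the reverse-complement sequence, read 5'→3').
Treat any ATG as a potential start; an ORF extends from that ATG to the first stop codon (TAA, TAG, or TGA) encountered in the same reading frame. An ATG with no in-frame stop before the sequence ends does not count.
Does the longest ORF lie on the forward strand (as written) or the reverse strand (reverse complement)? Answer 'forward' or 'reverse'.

Reverse complement (5'→3'): GAATGCTACGATATCATAAAATTTTAGAAAGTCCACAGGGGGACTACTTTACTTGACATTGTGACATCCTAGAAACAACATCAGGAT
Frame +1: ATC CTG ATG TTG TTT CTA GGA TGT CAC AAT GTC AAG TAA AGT AGT CCC CCT GTG GAC TTT CTA AAA TTT TAT GAT ATC GTA GCA TTC — ATG at 7, stop TAA at 37 → 33 nt.
Frame +2: TCC TGA TGT TGT TTC TAG GAT GTC ACA ATG TCA AGT AAA GTA GTC CCC CTG TGG ACT TTC TAA AAT TTT ATG ATA TCG TAG CAT — ATG at 29, stop TAA at 62 → 36 nt; ATG at 71, stop TAG at 80 → 12 nt.
Frame +3: CCT GAT GTT GTT TCT AGG ATG TCA CAA TGT CAA GTA AAG TAG TCC CCC TGT GGA CTT TCT AAA ATT TTA TGA TAT CGT AGC ATT — ATG at 21, stop TAG at 42 → 24 nt.
Frame -1: GAA TGC TAC GAT ATC ATA AAA TTT TAG AAA GTC CAC AGG GGG ACT ACT TTA CTT GAC ATT GTG ACA TCC TAG AAA CAA CAT CAG GAT — no ATG→stop ORF.
Frame -2: AAT GCT ACG ATA TCA TAA AAT TTT AGA AAG TCC ACA GGG GGA CTA CTT TAC TTG ACA TTG TGA CAT CCT AGA AAC AAC ATC AGG — no ATG→stop ORF.
Frame -3: ATG CTA CGA TAT CAT AAA ATT TTA GAA AGT CCA CAG GGG GAC TAC TTT ACT TGA CAT TGT GAC ATC CTA GAA ACA ACA TCA GGA — ATG at 3, stop TGA at 54 → 54 nt.
Forward-strand max 36 nt; reverse-strand max 54 nt. The reverse strand has the longer ORF.

reverse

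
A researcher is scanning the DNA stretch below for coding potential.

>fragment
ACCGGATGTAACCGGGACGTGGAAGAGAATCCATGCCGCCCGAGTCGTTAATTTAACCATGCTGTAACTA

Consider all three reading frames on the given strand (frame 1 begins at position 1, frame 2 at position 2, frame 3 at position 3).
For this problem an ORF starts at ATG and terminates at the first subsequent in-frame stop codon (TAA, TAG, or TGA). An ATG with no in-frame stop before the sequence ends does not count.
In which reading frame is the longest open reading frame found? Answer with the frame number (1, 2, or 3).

3

Frame 1: ACC GGA TGT AAC CGG GAC GTG GAA GAG AAT CCA TGC CGC CCG AGT CGT TAA TTT AAC CAT GCT GTA ACT — no ATG→stop ORF.
Frame 2: CCG GAT GTA ACC GGG ACG TGG AAG AGA ATC CAT GCC GCC CGA GTC GTT AAT TTA ACC ATG CTG TAA CTA — ATG at 59, stop TAA at 65 → 9 nt.
Frame 3: CGG ATG TAA CCG GGA CGT GGA AGA GAA TCC ATG CCG CCC GAG TCG TTA ATT TAA CCA TGC TGT AAC — ATG at 6, stop TAA at 9 → 6 nt; ATG at 33, stop TAA at 54 → 24 nt.
Longest ORF is 24 nt in frame 3 (positions 33–56).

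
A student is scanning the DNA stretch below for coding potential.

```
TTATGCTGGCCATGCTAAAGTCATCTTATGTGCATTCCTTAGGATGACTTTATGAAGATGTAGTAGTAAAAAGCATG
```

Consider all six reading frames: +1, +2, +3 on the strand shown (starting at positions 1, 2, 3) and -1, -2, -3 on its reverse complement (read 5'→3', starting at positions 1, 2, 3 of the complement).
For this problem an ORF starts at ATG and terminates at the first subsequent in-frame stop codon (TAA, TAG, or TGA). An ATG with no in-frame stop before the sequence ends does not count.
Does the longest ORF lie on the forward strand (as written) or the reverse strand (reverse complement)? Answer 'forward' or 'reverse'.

forward

Reverse complement (5'→3'): CATGCTTTTTACTACTACATCTTCATAAAGTCATCCTAAGGAATGCACATAAGATGACTTTAGCATGGCCAGCATAA
Frame +1: TTA TGC TGG CCA TGC TAA AGT CAT CTT ATG TGC ATT CCT TAG GAT GAC TTT ATG AAG ATG TAG TAG TAA AAA GCA — ATG at 28, stop TAG at 40 → 15 nt; ATG at 52, stop TAG at 61 → 12 nt; ATG at 58, stop TAG at 61 → 6 nt.
Frame +2: TAT GCT GGC CAT GCT AAA GTC ATC TTA TGT GCA TTC CTT AGG ATG ACT TTA TGA AGA TGT AGT AGT AAA AAG CAT — ATG at 44, stop TGA at 53 → 12 nt.
Frame +3: ATG CTG GCC ATG CTA AAG TCA TCT TAT GTG CAT TCC TTA GGA TGA CTT TAT GAA GAT GTA GTA GTA AAA AGC ATG — ATG at 3, stop TGA at 45 → 45 nt; ATG at 12, stop TGA at 45 → 36 nt.
Frame -1: CAT GCT TTT TAC TAC TAC ATC TTC ATA AAG TCA TCC TAA GGA ATG CAC ATA AGA TGA CTT TAG CAT GGC CAG CAT — ATG at 43, stop TGA at 55 → 15 nt.
Frame -2: ATG CTT TTT ACT ACT ACA TCT TCA TAA AGT CAT CCT AAG GAA TGC ACA TAA GAT GAC TTT AGC ATG GCC AGC ATA — ATG at 2, stop TAA at 26 → 27 nt.
Frame -3: TGC TTT TTA CTA CTA CAT CTT CAT AAA GTC ATC CTA AGG AAT GCA CAT AAG ATG ACT TTA GCA TGG CCA GCA TAA — ATG at 54, stop TAA at 75 → 24 nt.
Forward-strand max 45 nt; reverse-strand max 27 nt. The forward strand has the longer ORF.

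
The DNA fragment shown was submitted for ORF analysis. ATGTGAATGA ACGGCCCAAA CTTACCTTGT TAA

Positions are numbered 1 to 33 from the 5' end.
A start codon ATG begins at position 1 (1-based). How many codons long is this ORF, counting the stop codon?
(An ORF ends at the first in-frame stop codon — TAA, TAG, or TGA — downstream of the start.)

Codons from position 1: ATG (1–3), TGA (4–6).
TGA is the first in-frame stop; that's 2 codons including the stop.

2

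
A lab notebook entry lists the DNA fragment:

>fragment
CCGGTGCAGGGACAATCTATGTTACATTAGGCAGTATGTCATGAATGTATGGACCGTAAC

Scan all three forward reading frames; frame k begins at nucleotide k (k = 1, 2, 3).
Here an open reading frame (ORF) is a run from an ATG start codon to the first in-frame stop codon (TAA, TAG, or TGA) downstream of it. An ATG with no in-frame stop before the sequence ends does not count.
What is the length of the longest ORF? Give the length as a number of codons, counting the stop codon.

5

Frame 1: CCG GTG CAG GGA CAA TCT ATG TTA CAT TAG GCA GTA TGT CAT GAA TGT ATG GAC CGT AAC — ATG at 19, stop TAG at 28 → 12 nt.
Frame 2: CGG TGC AGG GAC AAT CTA TGT TAC ATT AGG CAG TAT GTC ATG AAT GTA TGG ACC GTA — no ATG→stop ORF.
Frame 3: GGT GCA GGG ACA ATC TAT GTT ACA TTA GGC AGT ATG TCA TGA ATG TAT GGA CCG TAA — ATG at 36, stop TGA at 42 → 9 nt; ATG at 45, stop TAA at 57 → 15 nt.
Longest: frame 3, positions 45–59, 15 nt = 5 codons = 4 aa. → 5 codons.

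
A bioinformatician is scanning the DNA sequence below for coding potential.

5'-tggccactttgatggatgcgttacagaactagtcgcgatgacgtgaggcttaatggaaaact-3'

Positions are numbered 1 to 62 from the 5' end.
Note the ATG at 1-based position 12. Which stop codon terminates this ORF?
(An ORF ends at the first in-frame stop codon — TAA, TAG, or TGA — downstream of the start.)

Codons from position 12: ATG (12–14), GAT (15–17), GCG (18–20), TTA (21–23), CAG (24–26), AAC (27–29), TAG (30–32).
The first in-frame stop codon is TAG.

TAG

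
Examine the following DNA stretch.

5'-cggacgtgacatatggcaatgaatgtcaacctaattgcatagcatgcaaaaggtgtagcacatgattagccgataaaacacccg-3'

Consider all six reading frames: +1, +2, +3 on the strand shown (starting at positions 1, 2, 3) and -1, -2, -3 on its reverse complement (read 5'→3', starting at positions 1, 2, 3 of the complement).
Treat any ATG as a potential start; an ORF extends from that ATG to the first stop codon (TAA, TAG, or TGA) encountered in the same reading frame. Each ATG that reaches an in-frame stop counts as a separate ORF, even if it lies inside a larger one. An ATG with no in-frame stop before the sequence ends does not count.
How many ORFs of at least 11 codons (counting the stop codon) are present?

1

Reverse complement (5'→3'): CGGGTGTTTTATCGGCTAATCATGTGCTACACCTTTTGCATGCTATGCAATTAGGTTGACATTCATTGCCATATGTCACGTCCG
Frame +1: CGG ACG TGA CAT ATG GCA ATG AAT GTC AAC CTA ATT GCA TAG CAT GCA AAA GGT GTA GCA CAT GAT TAG CCG ATA AAA CAC CCG — ATG at 13, stop TAG at 40 → 30 nt; ATG at 19, stop TAG at 40 → 24 nt.
Frame +2: GGA CGT GAC ATA TGG CAA TGA ATG TCA ACC TAA TTG CAT AGC ATG CAA AAG GTG TAG CAC ATG ATT AGC CGA TAA AAC ACC — ATG at 23, stop TAA at 32 → 12 nt; ATG at 44, stop TAG at 56 → 15 nt; ATG at 62, stop TAA at 74 → 15 nt.
Frame +3: GAC GTG ACA TAT GGC AAT GAA TGT CAA CCT AAT TGC ATA GCA TGC AAA AGG TGT AGC ACA TGA TTA GCC GAT AAA ACA CCC — no ATG→stop ORF.
Frame -1: CGG GTG TTT TAT CGG CTA ATC ATG TGC TAC ACC TTT TGC ATG CTA TGC AAT TAG GTT GAC ATT CAT TGC CAT ATG TCA CGT CCG — ATG at 22, stop TAG at 52 → 33 nt; ATG at 40, stop TAG at 52 → 15 nt.
Frame -2: GGG TGT TTT ATC GGC TAA TCA TGT GCT ACA CCT TTT GCA TGC TAT GCA ATT AGG TTG ACA TTC ATT GCC ATA TGT CAC GTC — no ATG→stop ORF.
Frame -3: GGT GTT TTA TCG GCT AAT CAT GTG CTA CAC CTT TTG CAT GCT ATG CAA TTA GGT TGA CAT TCA TTG CCA TAT GTC ACG TCC — ATG at 45, stop TGA at 57 → 15 nt.
ORFs ≥ 11 codons: frame -1 22–54 (11 codons). Count = 1.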